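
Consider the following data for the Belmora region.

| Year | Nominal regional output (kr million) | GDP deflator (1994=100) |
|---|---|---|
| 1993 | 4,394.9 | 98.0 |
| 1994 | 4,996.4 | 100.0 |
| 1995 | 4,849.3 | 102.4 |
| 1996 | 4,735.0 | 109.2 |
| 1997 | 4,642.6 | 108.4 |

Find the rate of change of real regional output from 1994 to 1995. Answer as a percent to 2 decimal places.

-5.22%

Real regional output 1994 = 4996.4/1.000 = 4996.40.
Real regional output 1995 = 4849.3/1.024 = 4735.64.
Change = 4735.64/4996.40 − 1 = -0.0522.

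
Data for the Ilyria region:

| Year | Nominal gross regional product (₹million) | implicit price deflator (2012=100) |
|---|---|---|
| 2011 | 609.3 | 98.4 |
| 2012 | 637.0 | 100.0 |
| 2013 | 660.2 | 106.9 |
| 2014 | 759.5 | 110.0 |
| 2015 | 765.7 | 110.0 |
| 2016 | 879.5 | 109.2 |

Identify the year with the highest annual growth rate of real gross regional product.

2012: real = 637.0/1.000 = 637.00; growth vs 2011 (619.21) = 2.87%.
2013: real = 660.2/1.069 = 617.59; growth vs 2012 (637.00) = -3.05%.
2014: real = 759.5/1.100 = 690.45; growth vs 2013 (617.59) = 11.80%.
2015: real = 765.7/1.100 = 696.09; growth vs 2014 (690.45) = 0.82%.
2016: real = 879.5/1.092 = 805.40; growth vs 2015 (696.09) = 15.70%.

2016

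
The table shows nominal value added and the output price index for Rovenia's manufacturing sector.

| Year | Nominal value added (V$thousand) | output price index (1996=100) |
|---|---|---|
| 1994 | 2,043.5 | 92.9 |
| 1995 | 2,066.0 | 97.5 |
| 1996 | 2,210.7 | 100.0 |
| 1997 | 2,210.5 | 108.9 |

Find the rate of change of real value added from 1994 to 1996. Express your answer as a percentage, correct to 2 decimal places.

0.50%

Real value added 1994 = 2043.5/0.929 = 2199.68.
Real value added 1996 = 2210.7/1.000 = 2210.70.
Change = 2210.70/2199.68 − 1 = 0.0050.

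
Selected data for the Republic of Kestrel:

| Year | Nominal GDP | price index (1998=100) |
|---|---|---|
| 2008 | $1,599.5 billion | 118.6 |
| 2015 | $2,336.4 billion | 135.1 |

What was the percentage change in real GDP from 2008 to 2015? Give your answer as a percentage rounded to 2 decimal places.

Deflate each year: 2008 → 1599.5/1.186 = 1348.65; 2015 → 2336.4/1.351 = 1729.39.
So real GDP changed by 1729.39/1348.65 − 1 = 0.2823, i.e. 28.23%.

28.23%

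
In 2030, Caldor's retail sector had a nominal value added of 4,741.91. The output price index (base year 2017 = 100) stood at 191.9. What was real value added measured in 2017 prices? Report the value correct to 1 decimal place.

Real value added = Nominal / (output price index/100) = 4741.91 / 1.919 = 2471.03.

2,471.0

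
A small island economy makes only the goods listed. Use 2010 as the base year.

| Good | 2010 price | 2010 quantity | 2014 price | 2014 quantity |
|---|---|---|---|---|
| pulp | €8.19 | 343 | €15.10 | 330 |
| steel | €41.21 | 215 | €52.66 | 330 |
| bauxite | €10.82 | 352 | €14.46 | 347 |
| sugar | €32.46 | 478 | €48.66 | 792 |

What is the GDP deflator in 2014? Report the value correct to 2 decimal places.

144.03

Nominal GDP 2014 = 15.10·330 + 52.66·330 + 14.46·347 + 48.66·792 = 65917.14.
Real GDP 2014 (at 2010 prices) = 8.19·330 + 41.21·330 + 10.82·347 + 32.46·792 = 45764.86.
Deflator = Nominal/Real × 100 = 65917.14/45764.86 × 100 = 144.034.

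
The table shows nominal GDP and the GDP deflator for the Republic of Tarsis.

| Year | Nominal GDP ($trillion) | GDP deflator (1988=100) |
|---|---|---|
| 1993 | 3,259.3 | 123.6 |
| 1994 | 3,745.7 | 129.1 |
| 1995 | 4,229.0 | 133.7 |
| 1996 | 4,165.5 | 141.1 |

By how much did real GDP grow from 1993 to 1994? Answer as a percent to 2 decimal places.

Real GDP 1993 = 3259.3/1.236 = 2636.97.
Real GDP 1994 = 3745.7/1.291 = 2901.39.
Change = 2901.39/2636.97 − 1 = 0.1003.

10.03%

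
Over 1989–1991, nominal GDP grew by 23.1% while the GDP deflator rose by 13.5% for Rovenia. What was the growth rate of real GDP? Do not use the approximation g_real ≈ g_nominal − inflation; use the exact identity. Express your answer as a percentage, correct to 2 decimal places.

8.46%

(1 + g_nom) = (1 + g_real)(1 + π), so g_real = 1.2310 / 1.1350 − 1 = 0.08458.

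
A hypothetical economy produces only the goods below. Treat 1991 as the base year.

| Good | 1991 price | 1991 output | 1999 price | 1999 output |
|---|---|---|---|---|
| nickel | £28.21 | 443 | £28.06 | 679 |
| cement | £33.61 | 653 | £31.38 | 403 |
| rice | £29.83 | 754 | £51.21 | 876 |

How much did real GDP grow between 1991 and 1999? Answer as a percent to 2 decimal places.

3.33%

Real GDP 1991 = Nominal GDP 1991 = 28.21·443 + 33.61·653 + 29.83·754 = 56936.18.
Real GDP 1999 (at 1991 prices) = 28.21·679 + 33.61·403 + 29.83·876 = 58830.50.
Real growth = 58830.50/56936.18 − 1 = 0.0333.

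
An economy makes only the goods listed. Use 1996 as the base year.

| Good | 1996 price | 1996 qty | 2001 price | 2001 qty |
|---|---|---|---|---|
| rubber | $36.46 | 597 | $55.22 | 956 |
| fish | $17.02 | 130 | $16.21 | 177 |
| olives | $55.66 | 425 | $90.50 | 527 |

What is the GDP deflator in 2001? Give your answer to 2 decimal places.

153.80

Nominal GDP 2001 = 55.22·956 + 16.21·177 + 90.50·527 = 103352.99.
Real GDP 2001 (at 1996 prices) = 36.46·956 + 17.02·177 + 55.66·527 = 67201.12.
Deflator = Nominal/Real × 100 = 103352.99/67201.12 × 100 = 153.797.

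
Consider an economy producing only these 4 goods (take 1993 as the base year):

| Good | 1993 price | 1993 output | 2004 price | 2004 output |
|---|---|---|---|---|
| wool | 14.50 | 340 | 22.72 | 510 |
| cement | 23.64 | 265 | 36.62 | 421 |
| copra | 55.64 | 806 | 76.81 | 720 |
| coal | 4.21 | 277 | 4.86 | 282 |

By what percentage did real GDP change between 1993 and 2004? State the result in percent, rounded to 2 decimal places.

2.43%

Real GDP 1993 = Nominal GDP 1993 = 14.50·340 + 23.64·265 + 55.64·806 + 4.21·277 = 57206.61.
Real GDP 2004 (at 1993 prices) = 14.50·510 + 23.64·421 + 55.64·720 + 4.21·282 = 58595.46.
Real growth = 58595.46/57206.61 − 1 = 0.0243.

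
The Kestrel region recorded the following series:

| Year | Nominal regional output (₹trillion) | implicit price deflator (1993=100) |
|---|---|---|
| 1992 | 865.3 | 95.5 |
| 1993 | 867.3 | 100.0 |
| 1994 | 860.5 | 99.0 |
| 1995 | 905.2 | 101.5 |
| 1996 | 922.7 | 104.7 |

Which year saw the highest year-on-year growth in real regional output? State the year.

1993: real = 867.3/1.000 = 867.30; growth vs 1992 (906.07) = -4.28%.
1994: real = 860.5/0.990 = 869.19; growth vs 1993 (867.30) = 0.22%.
1995: real = 905.2/1.015 = 891.82; growth vs 1994 (869.19) = 2.60%.
1996: real = 922.7/1.047 = 881.28; growth vs 1995 (891.82) = -1.18%.

1995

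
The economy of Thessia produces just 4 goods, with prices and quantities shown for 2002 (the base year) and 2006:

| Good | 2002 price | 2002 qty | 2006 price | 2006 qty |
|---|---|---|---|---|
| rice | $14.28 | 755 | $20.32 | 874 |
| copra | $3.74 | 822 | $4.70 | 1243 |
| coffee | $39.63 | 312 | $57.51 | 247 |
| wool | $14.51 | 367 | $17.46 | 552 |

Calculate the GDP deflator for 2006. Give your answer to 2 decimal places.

135.84

Nominal GDP 2006 = 20.32·874 + 4.70·1243 + 57.51·247 + 17.46·552 = 47444.67.
Real GDP 2006 (at 2002 prices) = 14.28·874 + 3.74·1243 + 39.63·247 + 14.51·552 = 34927.67.
Deflator = Nominal/Real × 100 = 47444.67/34927.67 × 100 = 135.837.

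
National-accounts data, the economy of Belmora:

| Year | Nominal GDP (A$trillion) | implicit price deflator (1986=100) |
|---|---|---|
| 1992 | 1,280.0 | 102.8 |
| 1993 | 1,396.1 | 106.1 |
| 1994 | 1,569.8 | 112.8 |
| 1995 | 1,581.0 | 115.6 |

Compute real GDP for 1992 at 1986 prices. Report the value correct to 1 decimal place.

A$1,245.1 trillion

Real GDP 1992 = 1280.0 / 1.028 = 1245.14.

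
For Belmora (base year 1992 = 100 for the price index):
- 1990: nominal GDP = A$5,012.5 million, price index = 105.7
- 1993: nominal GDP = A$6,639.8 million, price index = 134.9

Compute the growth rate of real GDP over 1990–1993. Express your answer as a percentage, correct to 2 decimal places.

3.79%

Real GDP 1990 = 5012.5 / 1.057 = 4742.19.
Real GDP 1993 = 6639.8 / 1.349 = 4922.02.
Real growth = 4922.02 / 4742.19 − 1 = 0.0379.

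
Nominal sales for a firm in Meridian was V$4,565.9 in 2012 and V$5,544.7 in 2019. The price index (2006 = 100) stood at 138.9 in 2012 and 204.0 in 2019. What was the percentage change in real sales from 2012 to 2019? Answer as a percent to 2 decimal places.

-17.32%

Real sales 2012 = 4565.9 / 1.389 = 3287.19.
Real sales 2019 = 5544.7 / 2.040 = 2717.99.
Real growth = 2717.99 / 3287.19 − 1 = -0.1732.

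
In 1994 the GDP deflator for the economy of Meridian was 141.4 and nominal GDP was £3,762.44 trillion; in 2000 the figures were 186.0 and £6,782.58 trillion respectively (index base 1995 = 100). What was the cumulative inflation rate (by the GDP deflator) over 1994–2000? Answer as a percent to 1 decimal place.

Price-level change = 186.0 / 141.4 − 1 = 0.3154.

31.5%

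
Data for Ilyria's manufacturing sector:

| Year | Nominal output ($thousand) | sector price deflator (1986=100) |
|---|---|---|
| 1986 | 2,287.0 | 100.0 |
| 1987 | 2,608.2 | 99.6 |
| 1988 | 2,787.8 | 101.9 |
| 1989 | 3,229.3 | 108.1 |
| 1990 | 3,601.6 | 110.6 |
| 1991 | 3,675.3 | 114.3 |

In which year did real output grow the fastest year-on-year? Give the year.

1987

1987: real = 2608.2/0.996 = 2618.67; growth vs 1986 (2287.00) = 14.50%.
1988: real = 2787.8/1.019 = 2735.82; growth vs 1987 (2618.67) = 4.47%.
1989: real = 3229.3/1.081 = 2987.33; growth vs 1988 (2735.82) = 9.19%.
1990: real = 3601.6/1.106 = 3256.42; growth vs 1989 (2987.33) = 9.01%.
1991: real = 3675.3/1.143 = 3215.49; growth vs 1990 (3256.42) = -1.26%.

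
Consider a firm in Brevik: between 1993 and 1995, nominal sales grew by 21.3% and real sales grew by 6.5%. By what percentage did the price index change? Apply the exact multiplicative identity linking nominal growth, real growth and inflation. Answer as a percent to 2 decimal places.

(1 + g_nom) = (1 + g_real)(1 + π), so π = 1.2130 / 1.0650 − 1 = 0.13897.

13.90%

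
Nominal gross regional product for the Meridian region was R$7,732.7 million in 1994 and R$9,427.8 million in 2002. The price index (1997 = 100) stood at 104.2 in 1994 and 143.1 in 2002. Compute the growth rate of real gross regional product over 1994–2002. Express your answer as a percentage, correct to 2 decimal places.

Deflate each year: 1994 → 7732.7/1.042 = 7421.02; 2002 → 9427.8/1.431 = 6588.26.
So real gross regional product changed by 6588.26/7421.02 − 1 = -0.1122, i.e. -11.22%.

-11.22%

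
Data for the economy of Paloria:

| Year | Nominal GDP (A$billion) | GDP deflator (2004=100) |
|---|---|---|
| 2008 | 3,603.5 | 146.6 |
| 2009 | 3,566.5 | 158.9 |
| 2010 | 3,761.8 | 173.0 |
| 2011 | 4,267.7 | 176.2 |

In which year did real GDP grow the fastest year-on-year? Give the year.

2009: real = 3566.5/1.589 = 2244.49; growth vs 2008 (2458.05) = -8.69%.
2010: real = 3761.8/1.730 = 2174.45; growth vs 2009 (2244.49) = -3.12%.
2011: real = 4267.7/1.762 = 2422.08; growth vs 2010 (2174.45) = 11.39%.

2011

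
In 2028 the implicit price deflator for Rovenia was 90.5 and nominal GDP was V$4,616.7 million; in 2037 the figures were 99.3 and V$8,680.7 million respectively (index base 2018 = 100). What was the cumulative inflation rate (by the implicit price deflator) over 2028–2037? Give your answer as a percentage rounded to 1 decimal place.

9.7%

Price-level change = 99.3 / 90.5 − 1 = 0.0972.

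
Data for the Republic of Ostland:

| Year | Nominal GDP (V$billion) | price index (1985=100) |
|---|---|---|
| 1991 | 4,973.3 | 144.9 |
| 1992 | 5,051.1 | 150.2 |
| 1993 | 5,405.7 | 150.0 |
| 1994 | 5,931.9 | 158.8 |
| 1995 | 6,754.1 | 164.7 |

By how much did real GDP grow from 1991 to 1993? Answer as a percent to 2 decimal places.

Real GDP 1991 = 4973.3/1.449 = 3432.23.
Real GDP 1993 = 5405.7/1.500 = 3603.80.
Change = 3603.80/3432.23 − 1 = 0.0500.

5.00%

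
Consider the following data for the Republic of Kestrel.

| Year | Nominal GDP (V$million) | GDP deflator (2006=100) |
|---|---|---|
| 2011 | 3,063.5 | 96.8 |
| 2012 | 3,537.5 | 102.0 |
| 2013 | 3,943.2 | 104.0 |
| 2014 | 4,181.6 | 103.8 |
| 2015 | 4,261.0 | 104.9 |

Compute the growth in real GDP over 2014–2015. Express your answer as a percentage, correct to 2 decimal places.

0.83%

Real GDP 2014 = 4181.6/1.038 = 4028.52.
Real GDP 2015 = 4261.0/1.049 = 4061.96.
Change = 4061.96/4028.52 − 1 = 0.0083.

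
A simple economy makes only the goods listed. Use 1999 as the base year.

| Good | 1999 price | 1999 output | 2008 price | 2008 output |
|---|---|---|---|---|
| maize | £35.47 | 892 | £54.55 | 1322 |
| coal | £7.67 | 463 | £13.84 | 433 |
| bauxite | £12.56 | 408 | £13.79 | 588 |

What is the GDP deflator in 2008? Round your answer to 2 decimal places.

Nominal GDP 2008 = 54.55·1322 + 13.84·433 + 13.79·588 = 86216.34.
Real GDP 2008 (at 1999 prices) = 35.47·1322 + 7.67·433 + 12.56·588 = 57597.73.
Deflator = Nominal/Real × 100 = 86216.34/57597.73 × 100 = 149.687.

149.69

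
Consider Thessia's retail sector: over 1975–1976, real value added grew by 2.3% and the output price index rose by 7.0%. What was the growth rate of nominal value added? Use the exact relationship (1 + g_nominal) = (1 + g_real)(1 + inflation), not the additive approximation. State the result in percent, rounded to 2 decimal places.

9.46%

(1 + g_nom) = (1 + g_real)(1 + π) = 1.0230 × 1.0700 = 1.09461.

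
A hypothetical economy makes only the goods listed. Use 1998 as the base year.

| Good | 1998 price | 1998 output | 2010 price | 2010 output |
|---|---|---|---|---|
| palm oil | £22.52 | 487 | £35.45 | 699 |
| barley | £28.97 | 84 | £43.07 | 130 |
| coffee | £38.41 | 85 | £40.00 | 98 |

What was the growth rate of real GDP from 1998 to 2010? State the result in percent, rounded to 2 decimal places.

39.64%

Real GDP 1998 = Nominal GDP 1998 = 22.52·487 + 28.97·84 + 38.41·85 = 16665.57.
Real GDP 2010 (at 1998 prices) = 22.52·699 + 28.97·130 + 38.41·98 = 23271.76.
Real growth = 23271.76/16665.57 − 1 = 0.3964.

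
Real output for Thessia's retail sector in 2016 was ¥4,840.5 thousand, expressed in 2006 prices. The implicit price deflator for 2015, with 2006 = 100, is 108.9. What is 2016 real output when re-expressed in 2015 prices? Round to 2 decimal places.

¥5,271.30 thousand

Real output in 2015 prices = Real output in 2006 prices × (P_2015/P_2006) = 4840.5 × 1.089 = 5271.30.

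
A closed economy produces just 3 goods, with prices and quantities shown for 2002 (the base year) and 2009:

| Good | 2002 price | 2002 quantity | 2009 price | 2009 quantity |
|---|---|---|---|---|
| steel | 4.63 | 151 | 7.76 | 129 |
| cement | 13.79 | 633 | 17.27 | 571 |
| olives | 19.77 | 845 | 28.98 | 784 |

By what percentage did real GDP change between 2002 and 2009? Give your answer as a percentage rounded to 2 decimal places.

-8.28%

Real GDP 2002 = Nominal GDP 2002 = 4.63·151 + 13.79·633 + 19.77·845 = 26133.85.
Real GDP 2009 (at 2002 prices) = 4.63·129 + 13.79·571 + 19.77·784 = 23971.04.
Real growth = 23971.04/26133.85 − 1 = -0.0828.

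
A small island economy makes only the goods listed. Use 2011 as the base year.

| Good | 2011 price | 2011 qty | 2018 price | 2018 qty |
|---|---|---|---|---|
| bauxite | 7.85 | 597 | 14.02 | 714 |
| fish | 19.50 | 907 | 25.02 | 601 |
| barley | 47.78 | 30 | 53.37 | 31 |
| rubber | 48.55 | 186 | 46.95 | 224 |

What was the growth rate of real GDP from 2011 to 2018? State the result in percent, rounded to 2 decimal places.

-9.61%

Real GDP 2011 = Nominal GDP 2011 = 7.85·597 + 19.50·907 + 47.78·30 + 48.55·186 = 32836.65.
Real GDP 2018 (at 2011 prices) = 7.85·714 + 19.50·601 + 47.78·31 + 48.55·224 = 29680.78.
Real growth = 29680.78/32836.65 − 1 = -0.0961.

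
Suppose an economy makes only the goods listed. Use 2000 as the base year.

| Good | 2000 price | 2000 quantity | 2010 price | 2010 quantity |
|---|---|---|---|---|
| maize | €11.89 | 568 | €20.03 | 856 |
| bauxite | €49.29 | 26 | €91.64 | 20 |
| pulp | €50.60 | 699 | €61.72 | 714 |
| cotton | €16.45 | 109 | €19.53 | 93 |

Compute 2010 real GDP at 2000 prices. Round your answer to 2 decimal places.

Real GDP 2010 = Σ (p_2000 × q_2010) = 11.89·856 + 49.29·20 + 50.60·714 + 16.45·93 = 48821.89.

€48821.89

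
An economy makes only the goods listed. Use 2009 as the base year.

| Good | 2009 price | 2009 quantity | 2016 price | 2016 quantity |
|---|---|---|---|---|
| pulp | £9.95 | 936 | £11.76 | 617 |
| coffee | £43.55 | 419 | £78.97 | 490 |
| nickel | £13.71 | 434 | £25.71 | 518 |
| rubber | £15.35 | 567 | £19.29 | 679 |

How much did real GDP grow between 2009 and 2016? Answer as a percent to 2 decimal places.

Real GDP 2009 = Nominal GDP 2009 = 9.95·936 + 43.55·419 + 13.71·434 + 15.35·567 = 42214.24.
Real GDP 2016 (at 2009 prices) = 9.95·617 + 43.55·490 + 13.71·518 + 15.35·679 = 45003.08.
Real growth = 45003.08/42214.24 − 1 = 0.0661.

6.61%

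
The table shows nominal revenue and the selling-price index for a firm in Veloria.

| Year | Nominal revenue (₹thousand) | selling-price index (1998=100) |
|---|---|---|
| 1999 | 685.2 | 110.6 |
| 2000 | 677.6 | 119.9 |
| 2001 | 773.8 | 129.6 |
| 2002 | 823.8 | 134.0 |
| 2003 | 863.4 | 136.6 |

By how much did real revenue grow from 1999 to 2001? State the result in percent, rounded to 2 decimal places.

-3.63%

Real revenue 1999 = 685.2/1.106 = 619.53.
Real revenue 2001 = 773.8/1.296 = 597.07.
Change = 597.07/619.53 − 1 = -0.0363.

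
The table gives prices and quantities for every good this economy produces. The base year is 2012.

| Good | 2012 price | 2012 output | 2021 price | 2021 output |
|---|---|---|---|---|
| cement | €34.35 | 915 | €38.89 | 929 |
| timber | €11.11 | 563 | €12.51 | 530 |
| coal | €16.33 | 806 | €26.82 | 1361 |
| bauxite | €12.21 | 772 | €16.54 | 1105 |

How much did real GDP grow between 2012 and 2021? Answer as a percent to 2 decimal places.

Real GDP 2012 = Nominal GDP 2012 = 34.35·915 + 11.11·563 + 16.33·806 + 12.21·772 = 60273.28.
Real GDP 2021 (at 2012 prices) = 34.35·929 + 11.11·530 + 16.33·1361 + 12.21·1105 = 73516.63.
Real growth = 73516.63/60273.28 − 1 = 0.2197.

21.97%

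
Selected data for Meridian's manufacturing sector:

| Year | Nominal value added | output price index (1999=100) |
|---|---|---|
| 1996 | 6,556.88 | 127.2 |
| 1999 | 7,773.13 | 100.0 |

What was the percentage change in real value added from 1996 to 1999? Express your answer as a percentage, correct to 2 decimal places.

50.79%

Deflate each year: 1996 → 6556.88/1.272 = 5154.78; 1999 → 7773.13/1.000 = 7773.13.
So real value added changed by 7773.13/5154.78 − 1 = 0.5079, i.e. 50.79%.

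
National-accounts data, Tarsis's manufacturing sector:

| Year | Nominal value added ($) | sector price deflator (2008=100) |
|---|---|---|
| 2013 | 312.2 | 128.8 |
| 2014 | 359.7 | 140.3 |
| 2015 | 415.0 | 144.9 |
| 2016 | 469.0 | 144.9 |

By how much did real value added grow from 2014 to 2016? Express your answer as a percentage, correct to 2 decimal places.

26.25%

Real value added 2014 = 359.7/1.403 = 256.38.
Real value added 2016 = 469.0/1.449 = 323.67.
Change = 323.67/256.38 − 1 = 0.2625.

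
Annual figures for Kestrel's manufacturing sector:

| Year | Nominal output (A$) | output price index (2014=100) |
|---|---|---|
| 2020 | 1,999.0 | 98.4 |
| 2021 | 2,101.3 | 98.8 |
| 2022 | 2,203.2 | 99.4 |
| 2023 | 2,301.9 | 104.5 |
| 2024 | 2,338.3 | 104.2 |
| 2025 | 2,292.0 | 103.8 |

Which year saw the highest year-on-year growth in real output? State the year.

2021

2021: real = 2101.3/0.988 = 2126.82; growth vs 2020 (2031.50) = 4.69%.
2022: real = 2203.2/0.994 = 2216.50; growth vs 2021 (2126.82) = 4.22%.
2023: real = 2301.9/1.045 = 2202.78; growth vs 2022 (2216.50) = -0.62%.
2024: real = 2338.3/1.042 = 2244.05; growth vs 2023 (2202.78) = 1.87%.
2025: real = 2292.0/1.038 = 2208.09; growth vs 2024 (2244.05) = -1.60%.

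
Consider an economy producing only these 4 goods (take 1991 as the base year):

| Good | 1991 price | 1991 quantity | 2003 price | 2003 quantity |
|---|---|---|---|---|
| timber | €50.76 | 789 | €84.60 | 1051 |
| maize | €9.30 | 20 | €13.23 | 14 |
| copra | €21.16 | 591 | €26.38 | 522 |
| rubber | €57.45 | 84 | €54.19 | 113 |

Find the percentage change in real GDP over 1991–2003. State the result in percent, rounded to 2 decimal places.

23.36%

Real GDP 1991 = Nominal GDP 1991 = 50.76·789 + 9.30·20 + 21.16·591 + 57.45·84 = 57567.00.
Real GDP 2003 (at 1991 prices) = 50.76·1051 + 9.30·14 + 21.16·522 + 57.45·113 = 71016.33.
Real growth = 71016.33/57567.00 − 1 = 0.2336.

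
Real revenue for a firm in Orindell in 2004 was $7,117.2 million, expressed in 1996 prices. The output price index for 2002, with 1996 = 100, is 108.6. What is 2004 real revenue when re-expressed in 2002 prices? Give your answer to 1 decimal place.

$7,729.3 million

Real revenue in 2002 prices = Real revenue in 1996 prices × (P_2002/P_1996) = 7117.2 × 1.086 = 7729.28.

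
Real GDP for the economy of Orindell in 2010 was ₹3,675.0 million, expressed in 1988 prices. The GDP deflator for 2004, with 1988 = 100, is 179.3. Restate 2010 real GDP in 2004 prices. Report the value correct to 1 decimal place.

₹6,589.3 million

Real GDP in 2004 prices = Real GDP in 1988 prices × (P_2004/P_1988) = 3675.0 × 1.793 = 6589.28.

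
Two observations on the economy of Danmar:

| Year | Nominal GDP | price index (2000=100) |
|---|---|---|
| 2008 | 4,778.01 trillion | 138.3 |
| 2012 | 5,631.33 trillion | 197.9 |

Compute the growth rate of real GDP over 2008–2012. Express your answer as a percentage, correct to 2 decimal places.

-17.64%

Deflate each year: 2008 → 4778.01/1.383 = 3454.82; 2012 → 5631.33/1.979 = 2845.54.
So real GDP changed by 2845.54/3454.82 − 1 = -0.1764, i.e. -17.64%.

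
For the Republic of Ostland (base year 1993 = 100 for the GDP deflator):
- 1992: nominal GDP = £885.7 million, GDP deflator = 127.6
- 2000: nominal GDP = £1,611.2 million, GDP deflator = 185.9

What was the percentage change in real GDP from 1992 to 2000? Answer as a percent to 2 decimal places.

24.86%

Deflate each year: 1992 → 885.7/1.276 = 694.12; 2000 → 1611.2/1.859 = 866.70.
So real GDP changed by 866.70/694.12 − 1 = 0.2486, i.e. 24.86%.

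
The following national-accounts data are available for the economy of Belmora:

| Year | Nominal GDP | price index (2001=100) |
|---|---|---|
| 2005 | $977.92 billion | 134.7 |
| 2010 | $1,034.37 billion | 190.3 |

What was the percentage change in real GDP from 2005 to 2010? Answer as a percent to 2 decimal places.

-25.13%

Real GDP 2005 = 977.92 / 1.347 = 726.00.
Real GDP 2010 = 1034.37 / 1.903 = 543.55.
Real growth = 543.55 / 726.00 − 1 = -0.2513.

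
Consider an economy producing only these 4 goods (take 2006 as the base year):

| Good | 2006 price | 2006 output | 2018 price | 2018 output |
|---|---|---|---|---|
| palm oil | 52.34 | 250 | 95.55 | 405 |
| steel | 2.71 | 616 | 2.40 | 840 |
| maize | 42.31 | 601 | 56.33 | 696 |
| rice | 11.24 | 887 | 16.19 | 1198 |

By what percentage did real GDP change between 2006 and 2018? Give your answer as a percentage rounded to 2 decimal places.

32.37%

Real GDP 2006 = Nominal GDP 2006 = 52.34·250 + 2.71·616 + 42.31·601 + 11.24·887 = 50152.55.
Real GDP 2018 (at 2006 prices) = 52.34·405 + 2.71·840 + 42.31·696 + 11.24·1198 = 66387.38.
Real growth = 66387.38/50152.55 − 1 = 0.3237.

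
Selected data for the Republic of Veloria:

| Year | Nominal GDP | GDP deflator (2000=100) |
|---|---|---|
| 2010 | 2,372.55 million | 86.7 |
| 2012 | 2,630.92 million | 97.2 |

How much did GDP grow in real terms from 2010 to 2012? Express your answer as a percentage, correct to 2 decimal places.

-1.09%

Real GDP 2010 = 2372.55 / 0.867 = 2736.51.
Real GDP 2012 = 2630.92 / 0.972 = 2706.71.
Real growth = 2706.71 / 2736.51 − 1 = -0.0109.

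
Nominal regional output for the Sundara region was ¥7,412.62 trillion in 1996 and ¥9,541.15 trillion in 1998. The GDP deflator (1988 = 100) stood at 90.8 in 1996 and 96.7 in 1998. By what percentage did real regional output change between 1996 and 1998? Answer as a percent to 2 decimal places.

20.86%

Deflate each year: 1996 → 7412.62/0.908 = 8163.68; 1998 → 9541.15/0.967 = 9866.75.
So real regional output changed by 9866.75/8163.68 − 1 = 0.2086, i.e. 20.86%.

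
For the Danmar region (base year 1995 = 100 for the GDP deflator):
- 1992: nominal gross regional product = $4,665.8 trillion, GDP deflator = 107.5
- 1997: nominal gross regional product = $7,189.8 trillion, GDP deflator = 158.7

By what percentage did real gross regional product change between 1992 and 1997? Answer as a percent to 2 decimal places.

4.38%

Real gross regional product 1992 = 4665.8 / 1.075 = 4340.28.
Real gross regional product 1997 = 7189.8 / 1.587 = 4530.43.
Real growth = 4530.43 / 4340.28 − 1 = 0.0438.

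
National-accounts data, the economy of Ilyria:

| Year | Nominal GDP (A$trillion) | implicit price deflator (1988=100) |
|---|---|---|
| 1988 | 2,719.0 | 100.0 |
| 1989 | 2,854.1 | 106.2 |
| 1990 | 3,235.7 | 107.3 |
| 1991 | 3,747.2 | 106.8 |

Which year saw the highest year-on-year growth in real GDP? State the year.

1989: real = 2854.1/1.062 = 2687.48; growth vs 1988 (2719.00) = -1.16%.
1990: real = 3235.7/1.073 = 3015.56; growth vs 1989 (2687.48) = 12.21%.
1991: real = 3747.2/1.068 = 3508.61; growth vs 1990 (3015.56) = 16.35%.

1991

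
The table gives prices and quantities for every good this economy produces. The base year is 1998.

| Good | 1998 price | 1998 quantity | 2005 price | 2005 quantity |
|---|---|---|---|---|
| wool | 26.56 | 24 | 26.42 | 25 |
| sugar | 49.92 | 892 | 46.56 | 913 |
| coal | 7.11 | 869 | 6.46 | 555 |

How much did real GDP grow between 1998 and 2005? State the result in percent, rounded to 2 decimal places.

Real GDP 1998 = Nominal GDP 1998 = 26.56·24 + 49.92·892 + 7.11·869 = 51344.67.
Real GDP 2005 (at 1998 prices) = 26.56·25 + 49.92·913 + 7.11·555 = 50187.01.
Real growth = 50187.01/51344.67 − 1 = -0.0225.

-2.25%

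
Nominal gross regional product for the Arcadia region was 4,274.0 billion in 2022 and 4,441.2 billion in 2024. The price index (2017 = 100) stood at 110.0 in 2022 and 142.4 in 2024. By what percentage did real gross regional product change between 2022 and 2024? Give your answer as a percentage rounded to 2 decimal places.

Real gross regional product 2022 = 4274.0 / 1.100 = 3885.45.
Real gross regional product 2024 = 4441.2 / 1.424 = 3118.82.
Real growth = 3118.82 / 3885.45 − 1 = -0.1973.

-19.73%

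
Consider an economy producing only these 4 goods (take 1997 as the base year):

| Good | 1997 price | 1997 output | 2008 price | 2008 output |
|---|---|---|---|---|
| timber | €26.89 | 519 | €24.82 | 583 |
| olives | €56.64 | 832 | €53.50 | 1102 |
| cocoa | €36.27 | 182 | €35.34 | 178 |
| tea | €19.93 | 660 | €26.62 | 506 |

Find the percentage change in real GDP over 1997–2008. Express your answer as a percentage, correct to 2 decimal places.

Real GDP 1997 = Nominal GDP 1997 = 26.89·519 + 56.64·832 + 36.27·182 + 19.93·660 = 80835.33.
Real GDP 2008 (at 1997 prices) = 26.89·583 + 56.64·1102 + 36.27·178 + 19.93·506 = 94634.79.
Real growth = 94634.79/80835.33 − 1 = 0.1707.

17.07%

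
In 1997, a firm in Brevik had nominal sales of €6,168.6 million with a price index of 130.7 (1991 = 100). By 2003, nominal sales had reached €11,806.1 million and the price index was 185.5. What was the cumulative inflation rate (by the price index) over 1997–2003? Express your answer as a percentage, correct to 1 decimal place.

41.9%

Price-level change = 185.5 / 130.7 − 1 = 0.4193.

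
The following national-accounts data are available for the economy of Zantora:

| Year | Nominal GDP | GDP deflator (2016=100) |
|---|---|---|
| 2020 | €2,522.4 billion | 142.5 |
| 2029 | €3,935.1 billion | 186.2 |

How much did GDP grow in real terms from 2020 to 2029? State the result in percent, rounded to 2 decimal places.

Deflate each year: 2020 → 2522.4/1.425 = 1770.11; 2029 → 3935.1/1.862 = 2113.37.
So real GDP changed by 2113.37/1770.11 − 1 = 0.1939, i.e. 19.39%.

19.39%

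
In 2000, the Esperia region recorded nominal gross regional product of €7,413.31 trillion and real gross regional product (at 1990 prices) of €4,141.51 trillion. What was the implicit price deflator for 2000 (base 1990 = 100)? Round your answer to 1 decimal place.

implicit price deflator = (Nominal / Real) × 100 = 7413.31 / 4141.51 × 100 = 179.00.

179.0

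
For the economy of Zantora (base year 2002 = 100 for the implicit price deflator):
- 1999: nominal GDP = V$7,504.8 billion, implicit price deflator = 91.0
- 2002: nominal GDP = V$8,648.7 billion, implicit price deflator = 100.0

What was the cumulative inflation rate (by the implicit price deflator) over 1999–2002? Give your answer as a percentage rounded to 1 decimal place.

9.9%

Price-level change = 100.0 / 91.0 − 1 = 0.0989.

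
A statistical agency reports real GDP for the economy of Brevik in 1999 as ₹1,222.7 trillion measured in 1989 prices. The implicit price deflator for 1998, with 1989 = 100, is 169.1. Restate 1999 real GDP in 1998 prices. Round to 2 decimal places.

₹2,067.59 trillion

Real GDP in 1998 prices = Real GDP in 1989 prices × (P_1998/P_1989) = 1222.7 × 1.691 = 2067.59.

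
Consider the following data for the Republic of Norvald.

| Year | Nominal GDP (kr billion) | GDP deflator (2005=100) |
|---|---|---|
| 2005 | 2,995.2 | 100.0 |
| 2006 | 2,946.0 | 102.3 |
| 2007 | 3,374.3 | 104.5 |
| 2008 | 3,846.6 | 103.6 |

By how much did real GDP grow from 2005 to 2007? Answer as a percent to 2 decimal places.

Real GDP 2005 = 2995.2/1.000 = 2995.20.
Real GDP 2007 = 3374.3/1.045 = 3229.00.
Change = 3229.00/2995.20 − 1 = 0.0781.

7.81%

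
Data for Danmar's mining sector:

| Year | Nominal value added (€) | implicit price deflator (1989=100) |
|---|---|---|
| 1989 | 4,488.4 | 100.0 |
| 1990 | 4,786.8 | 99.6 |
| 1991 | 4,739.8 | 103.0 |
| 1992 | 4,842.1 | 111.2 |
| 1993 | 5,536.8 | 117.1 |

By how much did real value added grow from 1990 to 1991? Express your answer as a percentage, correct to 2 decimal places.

-4.25%

Real value added 1990 = 4786.8/0.996 = 4806.02.
Real value added 1991 = 4739.8/1.030 = 4601.75.
Change = 4601.75/4806.02 − 1 = -0.0425.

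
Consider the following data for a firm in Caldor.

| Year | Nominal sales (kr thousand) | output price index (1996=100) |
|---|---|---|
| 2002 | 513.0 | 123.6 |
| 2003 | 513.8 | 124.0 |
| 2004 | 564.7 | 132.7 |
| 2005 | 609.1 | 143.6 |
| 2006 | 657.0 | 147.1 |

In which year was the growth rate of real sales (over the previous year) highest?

2003: real = 513.8/1.240 = 414.35; growth vs 2002 (415.05) = -0.17%.
2004: real = 564.7/1.327 = 425.55; growth vs 2003 (414.35) = 2.70%.
2005: real = 609.1/1.436 = 424.16; growth vs 2004 (425.55) = -0.33%.
2006: real = 657.0/1.471 = 446.63; growth vs 2005 (424.16) = 5.30%.

2006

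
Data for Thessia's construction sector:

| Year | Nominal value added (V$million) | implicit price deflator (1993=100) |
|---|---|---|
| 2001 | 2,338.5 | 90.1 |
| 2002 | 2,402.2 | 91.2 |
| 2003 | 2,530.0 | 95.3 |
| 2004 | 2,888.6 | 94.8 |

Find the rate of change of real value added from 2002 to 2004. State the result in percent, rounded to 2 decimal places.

Real value added 2002 = 2402.2/0.912 = 2633.99.
Real value added 2004 = 2888.6/0.948 = 3047.05.
Change = 3047.05/2633.99 − 1 = 0.1568.

15.68%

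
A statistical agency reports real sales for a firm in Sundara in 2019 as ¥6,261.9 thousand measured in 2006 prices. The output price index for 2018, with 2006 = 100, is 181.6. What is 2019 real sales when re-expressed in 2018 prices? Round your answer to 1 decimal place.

Real sales in 2018 prices = Real sales in 2006 prices × (P_2018/P_2006) = 6261.9 × 1.816 = 11371.61.

¥11,371.6 thousand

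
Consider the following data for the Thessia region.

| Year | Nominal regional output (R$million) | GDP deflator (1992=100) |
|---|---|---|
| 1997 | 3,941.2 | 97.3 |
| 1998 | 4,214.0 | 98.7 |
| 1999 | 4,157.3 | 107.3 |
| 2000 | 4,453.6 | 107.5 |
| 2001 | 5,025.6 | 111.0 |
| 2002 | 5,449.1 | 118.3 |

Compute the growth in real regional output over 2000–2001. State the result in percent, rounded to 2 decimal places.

Real regional output 2000 = 4453.6/1.075 = 4142.88.
Real regional output 2001 = 5025.6/1.110 = 4527.57.
Change = 4527.57/4142.88 − 1 = 0.0929.

9.29%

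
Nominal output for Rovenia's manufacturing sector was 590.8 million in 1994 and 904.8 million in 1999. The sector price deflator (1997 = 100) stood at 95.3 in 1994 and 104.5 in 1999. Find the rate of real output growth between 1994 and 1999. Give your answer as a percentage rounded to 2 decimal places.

39.67%

Deflate each year: 1994 → 590.8/0.953 = 619.94; 1999 → 904.8/1.045 = 865.84.
So real output changed by 865.84/619.94 − 1 = 0.3967, i.e. 39.67%.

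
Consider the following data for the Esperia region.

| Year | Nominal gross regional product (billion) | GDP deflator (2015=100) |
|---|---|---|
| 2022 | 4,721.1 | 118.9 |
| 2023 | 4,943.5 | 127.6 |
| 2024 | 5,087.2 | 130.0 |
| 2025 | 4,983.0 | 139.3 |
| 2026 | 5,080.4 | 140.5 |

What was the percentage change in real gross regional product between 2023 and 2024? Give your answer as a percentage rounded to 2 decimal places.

1.01%

Real gross regional product 2023 = 4943.5/1.276 = 3874.22.
Real gross regional product 2024 = 5087.2/1.300 = 3913.23.
Change = 3913.23/3874.22 − 1 = 0.0101.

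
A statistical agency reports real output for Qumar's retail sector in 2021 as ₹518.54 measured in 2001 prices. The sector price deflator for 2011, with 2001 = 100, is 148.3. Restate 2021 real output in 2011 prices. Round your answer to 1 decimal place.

₹769.0

Real output in 2011 prices = Real output in 2001 prices × (P_2011/P_2001) = 518.54 × 1.483 = 768.99.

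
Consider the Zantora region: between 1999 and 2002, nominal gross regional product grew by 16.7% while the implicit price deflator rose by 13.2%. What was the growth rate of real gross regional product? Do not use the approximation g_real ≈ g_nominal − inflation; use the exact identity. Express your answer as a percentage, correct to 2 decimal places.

(1 + g_nom) = (1 + g_real)(1 + π), so g_real = 1.1670 / 1.1320 − 1 = 0.03092.

3.09%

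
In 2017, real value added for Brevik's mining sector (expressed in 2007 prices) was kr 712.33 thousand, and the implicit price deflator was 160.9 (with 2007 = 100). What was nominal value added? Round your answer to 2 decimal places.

kr 1,146.14 thousand

Nominal value added = Real × (implicit price deflator/100) = 712.33 × 1.609 = 1146.14.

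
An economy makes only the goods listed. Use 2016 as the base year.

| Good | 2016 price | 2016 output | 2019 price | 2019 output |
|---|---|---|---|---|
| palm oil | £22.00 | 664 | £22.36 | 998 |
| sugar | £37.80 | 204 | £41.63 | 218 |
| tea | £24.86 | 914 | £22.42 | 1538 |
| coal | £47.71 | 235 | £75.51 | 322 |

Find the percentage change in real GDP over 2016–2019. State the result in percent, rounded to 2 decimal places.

48.96%

Real GDP 2016 = Nominal GDP 2016 = 22.00·664 + 37.80·204 + 24.86·914 + 47.71·235 = 56253.09.
Real GDP 2019 (at 2016 prices) = 22.00·998 + 37.80·218 + 24.86·1538 + 47.71·322 = 83793.70.
Real growth = 83793.70/56253.09 − 1 = 0.4896.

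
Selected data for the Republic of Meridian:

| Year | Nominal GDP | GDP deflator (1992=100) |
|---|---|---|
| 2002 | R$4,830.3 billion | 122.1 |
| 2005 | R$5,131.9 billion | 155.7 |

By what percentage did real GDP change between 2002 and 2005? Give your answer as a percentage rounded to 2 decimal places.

-16.68%

Real GDP 2002 = 4830.3 / 1.221 = 3956.02.
Real GDP 2005 = 5131.9 / 1.557 = 3296.02.
Real growth = 3296.02 / 3956.02 − 1 = -0.1668.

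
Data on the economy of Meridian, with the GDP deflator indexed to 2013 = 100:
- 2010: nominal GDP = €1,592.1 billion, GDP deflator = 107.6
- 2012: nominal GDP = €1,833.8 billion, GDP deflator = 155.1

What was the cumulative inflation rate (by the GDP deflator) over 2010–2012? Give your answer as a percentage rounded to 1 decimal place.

44.1%

Price-level change = 155.1 / 107.6 − 1 = 0.4414.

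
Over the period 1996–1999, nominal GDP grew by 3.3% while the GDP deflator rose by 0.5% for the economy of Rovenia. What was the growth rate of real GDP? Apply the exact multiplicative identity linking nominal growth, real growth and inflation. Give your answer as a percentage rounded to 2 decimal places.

(1 + g_nom) = (1 + g_real)(1 + π), so g_real = 1.0330 / 1.0050 − 1 = 0.02786.

2.79%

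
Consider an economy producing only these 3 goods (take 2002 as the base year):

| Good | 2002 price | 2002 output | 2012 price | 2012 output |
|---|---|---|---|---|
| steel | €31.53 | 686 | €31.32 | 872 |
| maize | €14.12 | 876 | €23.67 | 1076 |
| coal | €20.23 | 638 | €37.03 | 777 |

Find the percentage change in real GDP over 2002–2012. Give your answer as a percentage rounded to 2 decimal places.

24.52%

Real GDP 2002 = Nominal GDP 2002 = 31.53·686 + 14.12·876 + 20.23·638 = 46905.44.
Real GDP 2012 (at 2002 prices) = 31.53·872 + 14.12·1076 + 20.23·777 = 58405.99.
Real growth = 58405.99/46905.44 − 1 = 0.2452.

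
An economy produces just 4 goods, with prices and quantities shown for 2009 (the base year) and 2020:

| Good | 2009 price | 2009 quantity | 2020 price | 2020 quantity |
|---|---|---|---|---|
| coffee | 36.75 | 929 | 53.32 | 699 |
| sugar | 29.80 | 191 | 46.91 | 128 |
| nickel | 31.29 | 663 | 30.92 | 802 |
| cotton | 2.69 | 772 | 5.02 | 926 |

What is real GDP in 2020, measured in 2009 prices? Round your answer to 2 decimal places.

57088.17

Real GDP 2020 = Σ (p_2009 × q_2020) = 36.75·699 + 29.80·128 + 31.29·802 + 2.69·926 = 57088.17.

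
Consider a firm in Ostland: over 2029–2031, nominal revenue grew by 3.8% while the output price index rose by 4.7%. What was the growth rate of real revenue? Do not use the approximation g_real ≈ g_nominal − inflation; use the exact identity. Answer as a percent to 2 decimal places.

(1 + g_nom) = (1 + g_real)(1 + π), so g_real = 1.0380 / 1.0470 − 1 = -0.00860.

-0.86%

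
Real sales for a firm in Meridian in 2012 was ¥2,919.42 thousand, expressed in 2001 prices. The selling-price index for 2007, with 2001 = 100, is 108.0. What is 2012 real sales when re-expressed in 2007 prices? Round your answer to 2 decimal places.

Real sales in 2007 prices = Real sales in 2001 prices × (P_2007/P_2001) = 2919.42 × 1.080 = 3152.97.

¥3,152.97 thousand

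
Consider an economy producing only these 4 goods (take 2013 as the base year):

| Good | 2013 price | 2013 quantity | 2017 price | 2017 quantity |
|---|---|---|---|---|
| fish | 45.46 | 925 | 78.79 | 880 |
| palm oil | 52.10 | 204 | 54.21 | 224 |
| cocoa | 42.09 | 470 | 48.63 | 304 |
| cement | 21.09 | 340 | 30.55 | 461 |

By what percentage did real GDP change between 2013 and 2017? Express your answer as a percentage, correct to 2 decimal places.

Real GDP 2013 = Nominal GDP 2013 = 45.46·925 + 52.10·204 + 42.09·470 + 21.09·340 = 79631.80.
Real GDP 2017 (at 2013 prices) = 45.46·880 + 52.10·224 + 42.09·304 + 21.09·461 = 74193.05.
Real growth = 74193.05/79631.80 − 1 = -0.0683.

-6.83%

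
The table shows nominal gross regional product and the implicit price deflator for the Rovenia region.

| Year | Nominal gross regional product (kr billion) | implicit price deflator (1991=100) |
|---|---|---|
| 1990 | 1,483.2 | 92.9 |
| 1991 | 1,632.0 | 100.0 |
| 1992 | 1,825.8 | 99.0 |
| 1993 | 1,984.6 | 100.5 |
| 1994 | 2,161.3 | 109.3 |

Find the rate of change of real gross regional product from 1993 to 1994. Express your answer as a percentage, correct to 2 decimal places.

0.14%

Real gross regional product 1993 = 1984.6/1.005 = 1974.73.
Real gross regional product 1994 = 2161.3/1.093 = 1977.40.
Change = 1977.40/1974.73 − 1 = 0.0014.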